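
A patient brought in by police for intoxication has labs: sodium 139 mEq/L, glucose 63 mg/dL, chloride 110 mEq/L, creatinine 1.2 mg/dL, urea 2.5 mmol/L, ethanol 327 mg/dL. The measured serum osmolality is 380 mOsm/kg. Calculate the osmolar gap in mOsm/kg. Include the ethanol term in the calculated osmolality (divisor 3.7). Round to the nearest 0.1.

Calculated osmolality = 2·Na + glucose/18 + urea + ethanol/3.7
= 2·139 + 63/18 + 2.5 + 327/3.7
= 278 + 3.50 + 2.50 + 88.38
= 372.38 mOsm/kg ≈ 372.4 mOsm/kg
Osmolar gap = measured − calculated = 380 − 372.4 = 7.6 mOsm/kg

7.6 mOsm/kg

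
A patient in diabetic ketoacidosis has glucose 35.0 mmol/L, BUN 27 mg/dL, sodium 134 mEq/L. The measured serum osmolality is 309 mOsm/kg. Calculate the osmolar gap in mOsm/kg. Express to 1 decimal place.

Calculated osmolality = 2·Na + glucose + BUN/2.8
= 2·134 + 35 + 27/2.8
= 268 + 35 + 9.64
= 312.64 mOsm/kg ≈ 312.6 mOsm/kg
Osmolar gap = measured − calculated = 309 − 312.6 = -3.6 mOsm/kg

-3.6 mOsm/kg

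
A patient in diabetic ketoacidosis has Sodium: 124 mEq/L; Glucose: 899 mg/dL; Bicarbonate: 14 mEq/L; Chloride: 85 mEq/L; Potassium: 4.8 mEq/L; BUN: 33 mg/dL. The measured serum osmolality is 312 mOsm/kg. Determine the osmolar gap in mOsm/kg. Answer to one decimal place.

Calculated osmolality = 2·Na + glucose/18 + BUN/2.8
= 2·124 + 899/18 + 33/2.8
= 248 + 49.94 + 11.79
= 309.73 mOsm/kg ≈ 309.7 mOsm/kg
Osmolar gap = measured − calculated = 312 − 309.7 = 2.3 mOsm/kg

2.3 mOsm/kg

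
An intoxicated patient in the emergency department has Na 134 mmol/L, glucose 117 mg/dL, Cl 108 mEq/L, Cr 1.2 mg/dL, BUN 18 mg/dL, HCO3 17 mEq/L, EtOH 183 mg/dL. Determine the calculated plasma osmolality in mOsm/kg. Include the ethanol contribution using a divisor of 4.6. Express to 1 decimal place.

Calculated osmolality = 2·Na + glucose/18 + BUN/2.8 + ethanol/4.6
= 2·134 + 117/18 + 18/2.8 + 183/4.6
= 268 + 6.50 + 6.43 + 39.78
= 320.71 mOsm/kg

320.7 mOsm/kg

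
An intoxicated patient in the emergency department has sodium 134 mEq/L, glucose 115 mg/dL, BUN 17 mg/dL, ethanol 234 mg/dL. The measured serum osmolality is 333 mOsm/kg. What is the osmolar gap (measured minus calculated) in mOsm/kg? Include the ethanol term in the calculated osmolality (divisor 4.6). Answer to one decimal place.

Calculated osmolality = 2·Na + glucose/18 + BUN/2.8 + ethanol/4.6
= 2·134 + 115/18 + 17/2.8 + 234/4.6
= 268 + 6.39 + 6.07 + 50.87
= 331.33 mOsm/kg ≈ 331.3 mOsm/kg
Osmolar gap = measured − calculated = 333 − 331.3 = 1.7 mOsm/kg

1.7 mOsm/kg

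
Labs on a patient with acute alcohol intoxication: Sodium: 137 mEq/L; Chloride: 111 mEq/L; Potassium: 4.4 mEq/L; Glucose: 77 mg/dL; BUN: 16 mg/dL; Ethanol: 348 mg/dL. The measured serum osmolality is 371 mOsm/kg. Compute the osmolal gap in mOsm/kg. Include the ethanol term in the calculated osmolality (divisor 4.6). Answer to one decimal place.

Calculated osmolality = 2·Na + glucose/18 + BUN/2.8 + ethanol/4.6
= 2·137 + 77/18 + 16/2.8 + 348/4.6
= 274 + 4.28 + 5.71 + 75.65
= 359.64 mOsm/kg ≈ 359.6 mOsm/kg
Osmolar gap = measured − calculated = 371 − 359.6 = 11.4 mOsm/kg

11.4 mOsm/kg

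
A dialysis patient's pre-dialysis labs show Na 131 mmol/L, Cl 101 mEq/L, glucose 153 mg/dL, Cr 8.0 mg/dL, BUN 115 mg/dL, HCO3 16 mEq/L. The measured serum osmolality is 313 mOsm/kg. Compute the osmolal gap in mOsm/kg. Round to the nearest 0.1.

1.4 mOsm/kg

Calculated osmolality = 2·Na + glucose/18 + BUN/2.8
= 2·131 + 153/18 + 115/2.8
= 262 + 8.50 + 41.07
= 311.57 mOsm/kg ≈ 311.6 mOsm/kg
Osmolar gap = measured − calculated = 313 − 311.6 = 1.4 mOsm/kg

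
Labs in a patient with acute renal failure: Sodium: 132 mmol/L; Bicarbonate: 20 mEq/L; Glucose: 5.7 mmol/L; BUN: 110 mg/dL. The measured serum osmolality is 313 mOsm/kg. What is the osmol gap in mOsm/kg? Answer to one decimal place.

4.0 mOsm/kg

Calculated osmolality = 2·Na + glucose + BUN/2.8
= 2·132 + 5.7 + 110/2.8
= 264 + 5.70 + 39.29
= 308.99 mOsm/kg ≈ 309.0 mOsm/kg
Osmolar gap = measured − calculated = 313 − 309.0 = 4.0 mOsm/kg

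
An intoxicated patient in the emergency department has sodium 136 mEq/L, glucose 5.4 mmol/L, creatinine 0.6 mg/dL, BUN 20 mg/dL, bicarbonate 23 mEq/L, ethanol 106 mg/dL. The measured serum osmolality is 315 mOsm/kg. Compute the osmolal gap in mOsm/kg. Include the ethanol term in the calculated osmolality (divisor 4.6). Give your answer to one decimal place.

Calculated osmolality = 2·Na + glucose + BUN/2.8 + ethanol/4.6
= 2·136 + 5.4 + 20/2.8 + 106/4.6
= 272 + 5.40 + 7.14 + 23.04
= 307.58 mOsm/kg ≈ 307.6 mOsm/kg
Osmolar gap = measured − calculated = 315 − 307.6 = 7.4 mOsm/kg

7.4 mOsm/kg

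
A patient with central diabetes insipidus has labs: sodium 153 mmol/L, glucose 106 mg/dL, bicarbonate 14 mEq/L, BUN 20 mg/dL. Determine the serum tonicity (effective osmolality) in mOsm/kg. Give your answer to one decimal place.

Effective osmolality excludes urea (freely permeant across cell membranes):
2·Na + glucose/18
= 2·153 + 106/18
= 306 + 5.89
= 311.89 mOsm/kg

311.9 mOsm/kg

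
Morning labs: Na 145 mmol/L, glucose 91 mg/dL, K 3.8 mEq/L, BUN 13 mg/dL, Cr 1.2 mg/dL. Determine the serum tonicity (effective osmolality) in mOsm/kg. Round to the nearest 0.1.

295.1 mOsm/kg

Effective osmolality excludes urea (freely permeant across cell membranes):
2·Na + glucose/18
= 2·145 + 91/18
= 290 + 5.06
= 295.06 mOsm/kg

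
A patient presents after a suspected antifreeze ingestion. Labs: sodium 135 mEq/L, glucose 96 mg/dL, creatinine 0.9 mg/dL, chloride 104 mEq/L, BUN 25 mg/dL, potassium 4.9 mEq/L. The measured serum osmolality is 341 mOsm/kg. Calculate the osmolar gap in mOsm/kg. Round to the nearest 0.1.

56.7 mOsm/kg

Calculated osmolality = 2·Na + glucose/18 + BUN/2.8
= 2·135 + 96/18 + 25/2.8
= 270 + 5.33 + 8.93
= 284.26 mOsm/kg ≈ 284.3 mOsm/kg
Osmolar gap = measured − calculated = 341 − 284.3 = 56.7 mOsm/kg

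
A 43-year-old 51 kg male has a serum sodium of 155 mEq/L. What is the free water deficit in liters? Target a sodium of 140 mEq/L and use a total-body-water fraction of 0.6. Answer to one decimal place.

TBW = 0.6 · 51 = 30.6 L
Free water deficit = TBW · (Na/140 − 1)
= 30.6 · (155/140 − 1)
= 30.6 · 0.1071
= 3.28 L

3.3 L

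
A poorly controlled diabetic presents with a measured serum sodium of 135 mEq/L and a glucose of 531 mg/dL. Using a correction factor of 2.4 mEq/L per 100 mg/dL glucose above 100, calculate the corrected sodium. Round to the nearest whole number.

145 mEq/L

Corrected Na = measured Na + 2.4 · (glucose − 100)/100
= 135 + 2.4 · (531 − 100)/100
= 135 + 10.3
= 145.3 mEq/L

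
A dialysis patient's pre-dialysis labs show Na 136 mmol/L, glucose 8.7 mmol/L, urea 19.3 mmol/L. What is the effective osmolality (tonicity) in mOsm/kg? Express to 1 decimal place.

Effective osmolality excludes urea (freely permeant across cell membranes):
2·Na + glucose
= 2·136 + 8.7
= 272 + 8.7
= 280.7 mOsm/kg

280.7 mOsm/kg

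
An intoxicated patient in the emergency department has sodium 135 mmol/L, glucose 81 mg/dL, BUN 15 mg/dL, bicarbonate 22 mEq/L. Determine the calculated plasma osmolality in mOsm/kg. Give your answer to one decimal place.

279.9 mOsm/kg

Calculated osmolality = 2·Na + glucose/18 + BUN/2.8
= 2·135 + 81/18 + 15/2.8
= 270 + 4.50 + 5.36
= 279.86 mOsm/kg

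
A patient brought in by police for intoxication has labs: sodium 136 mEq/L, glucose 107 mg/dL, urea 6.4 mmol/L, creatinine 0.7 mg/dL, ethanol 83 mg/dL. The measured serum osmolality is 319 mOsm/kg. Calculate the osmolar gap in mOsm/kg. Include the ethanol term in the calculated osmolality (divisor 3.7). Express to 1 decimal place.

12.2 mOsm/kg

Calculated osmolality = 2·Na + glucose/18 + urea + ethanol/3.7
= 2·136 + 107/18 + 6.4 + 83/3.7
= 272 + 5.94 + 6.40 + 22.43
= 306.77 mOsm/kg ≈ 306.8 mOsm/kg
Osmolar gap = measured − calculated = 319 − 306.8 = 12.2 mOsm/kg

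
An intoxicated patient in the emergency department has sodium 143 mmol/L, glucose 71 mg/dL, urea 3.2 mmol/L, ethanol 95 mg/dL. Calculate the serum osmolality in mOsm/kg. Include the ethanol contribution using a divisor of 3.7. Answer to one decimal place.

318.8 mOsm/kg

Calculated osmolality = 2·Na + glucose/18 + urea + ethanol/3.7
= 2·143 + 71/18 + 3.2 + 95/3.7
= 286 + 3.94 + 3.20 + 25.68
= 318.82 mOsm/kg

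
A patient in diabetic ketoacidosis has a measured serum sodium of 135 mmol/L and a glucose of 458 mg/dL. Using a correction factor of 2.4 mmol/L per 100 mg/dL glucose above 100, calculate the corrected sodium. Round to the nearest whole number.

144 mmol/L

Corrected Na = measured Na + 2.4 · (glucose − 100)/100
= 135 + 2.4 · (458 − 100)/100
= 135 + 8.6
= 143.6 mmol/L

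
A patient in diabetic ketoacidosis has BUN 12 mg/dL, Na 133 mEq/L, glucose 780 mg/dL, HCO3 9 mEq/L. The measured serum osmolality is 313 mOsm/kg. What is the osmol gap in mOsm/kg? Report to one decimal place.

Calculated osmolality = 2·Na + glucose/18 + BUN/2.8
= 2·133 + 780/18 + 12/2.8
= 266 + 43.33 + 4.29
= 313.62 mOsm/kg ≈ 313.6 mOsm/kg
Osmolar gap = measured − calculated = 313 − 313.6 = -0.6 mOsm/kg

-0.6 mOsm/kg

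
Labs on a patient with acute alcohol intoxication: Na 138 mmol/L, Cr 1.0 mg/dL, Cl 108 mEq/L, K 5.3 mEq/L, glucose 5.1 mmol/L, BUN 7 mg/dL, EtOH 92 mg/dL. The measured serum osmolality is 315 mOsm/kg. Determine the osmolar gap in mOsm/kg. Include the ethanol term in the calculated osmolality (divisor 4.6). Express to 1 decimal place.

11.4 mOsm/kg

Calculated osmolality = 2·Na + glucose + BUN/2.8 + ethanol/4.6
= 2·138 + 5.1 + 7/2.8 + 92/4.6
= 276 + 5.10 + 2.50 + 20
= 303.6 mOsm/kg ≈ 303.6 mOsm/kg
Osmolar gap = measured − calculated = 315 − 303.6 = 11.4 mOsm/kg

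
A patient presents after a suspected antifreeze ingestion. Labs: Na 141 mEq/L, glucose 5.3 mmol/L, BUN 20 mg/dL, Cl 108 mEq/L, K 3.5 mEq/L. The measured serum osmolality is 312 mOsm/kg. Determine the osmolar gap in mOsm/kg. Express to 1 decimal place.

Calculated osmolality = 2·Na + glucose + BUN/2.8
= 2·141 + 5.3 + 20/2.8
= 282 + 5.30 + 7.14
= 294.44 mOsm/kg ≈ 294.4 mOsm/kg
Osmolar gap = measured − calculated = 312 − 294.4 = 17.6 mOsm/kg

17.6 mOsm/kg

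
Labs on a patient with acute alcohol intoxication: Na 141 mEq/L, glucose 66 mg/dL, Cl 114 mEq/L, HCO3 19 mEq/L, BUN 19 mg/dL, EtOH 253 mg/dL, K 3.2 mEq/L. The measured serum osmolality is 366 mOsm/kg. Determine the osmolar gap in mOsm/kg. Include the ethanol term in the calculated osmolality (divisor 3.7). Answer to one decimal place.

5.2 mOsm/kg

Calculated osmolality = 2·Na + glucose/18 + BUN/2.8 + ethanol/3.7
= 2·141 + 66/18 + 19/2.8 + 253/3.7
= 282 + 3.67 + 6.79 + 68.38
= 360.84 mOsm/kg ≈ 360.8 mOsm/kg
Osmolar gap = measured − calculated = 366 − 360.8 = 5.2 mOsm/kg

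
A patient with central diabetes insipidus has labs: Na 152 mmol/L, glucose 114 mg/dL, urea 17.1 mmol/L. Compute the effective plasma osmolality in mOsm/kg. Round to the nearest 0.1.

310.3 mOsm/kg

Effective osmolality excludes urea (freely permeant across cell membranes):
2·Na + glucose/18
= 2·152 + 114/18
= 304 + 6.33
= 310.33 mOsm/kg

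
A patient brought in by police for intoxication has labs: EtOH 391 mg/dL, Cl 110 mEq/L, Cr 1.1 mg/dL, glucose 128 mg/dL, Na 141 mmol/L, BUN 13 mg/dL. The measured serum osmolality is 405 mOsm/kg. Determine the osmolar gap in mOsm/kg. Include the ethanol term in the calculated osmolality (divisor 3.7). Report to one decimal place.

Calculated osmolality = 2·Na + glucose/18 + BUN/2.8 + ethanol/3.7
= 2·141 + 128/18 + 13/2.8 + 391/3.7
= 282 + 7.11 + 4.64 + 105.68
= 399.43 mOsm/kg ≈ 399.4 mOsm/kg
Osmolar gap = measured − calculated = 405 − 399.4 = 5.6 mOsm/kg

5.6 mOsm/kg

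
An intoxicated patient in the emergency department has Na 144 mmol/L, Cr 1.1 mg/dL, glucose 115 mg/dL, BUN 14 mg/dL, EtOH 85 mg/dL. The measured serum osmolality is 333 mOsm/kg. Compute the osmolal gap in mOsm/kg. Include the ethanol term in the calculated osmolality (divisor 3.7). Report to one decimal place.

Calculated osmolality = 2·Na + glucose/18 + BUN/2.8 + ethanol/3.7
= 2·144 + 115/18 + 14/2.8 + 85/3.7
= 288 + 6.39 + 5 + 22.97
= 322.36 mOsm/kg ≈ 322.4 mOsm/kg
Osmolar gap = measured − calculated = 333 − 322.4 = 10.6 mOsm/kg

10.6 mOsm/kg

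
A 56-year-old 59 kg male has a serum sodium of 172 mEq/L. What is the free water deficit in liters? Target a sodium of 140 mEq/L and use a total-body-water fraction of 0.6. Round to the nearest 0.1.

TBW = 0.6 · 59 = 35.4 L
Free water deficit = TBW · (Na/140 − 1)
= 35.4 · (172/140 − 1)
= 35.4 · 0.2286
= 8.09 L

8.1 L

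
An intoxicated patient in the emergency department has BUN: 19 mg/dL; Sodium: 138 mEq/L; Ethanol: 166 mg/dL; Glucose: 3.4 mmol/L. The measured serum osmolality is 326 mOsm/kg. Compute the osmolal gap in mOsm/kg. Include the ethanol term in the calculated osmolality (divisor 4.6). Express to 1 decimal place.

Calculated osmolality = 2·Na + glucose + BUN/2.8 + ethanol/4.6
= 2·138 + 3.4 + 19/2.8 + 166/4.6
= 276 + 3.40 + 6.79 + 36.09
= 322.28 mOsm/kg ≈ 322.3 mOsm/kg
Osmolar gap = measured − calculated = 326 − 322.3 = 3.7 mOsm/kg

3.7 mOsm/kg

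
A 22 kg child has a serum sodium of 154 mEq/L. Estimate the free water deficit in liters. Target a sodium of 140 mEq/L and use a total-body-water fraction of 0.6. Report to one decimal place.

TBW = 0.6 · 22 = 13.2 L
Free water deficit = TBW · (Na/140 − 1)
= 13.2 · (154/140 − 1)
= 13.2 · 0.1
= 1.32 L

1.3 L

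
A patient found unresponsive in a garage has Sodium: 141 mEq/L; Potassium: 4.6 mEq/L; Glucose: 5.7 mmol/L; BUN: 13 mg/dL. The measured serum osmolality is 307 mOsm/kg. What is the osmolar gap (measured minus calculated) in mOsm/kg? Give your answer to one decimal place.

14.7 mOsm/kg

Calculated osmolality = 2·Na + glucose + BUN/2.8
= 2·141 + 5.7 + 13/2.8
= 282 + 5.70 + 4.64
= 292.34 mOsm/kg ≈ 292.3 mOsm/kg
Osmolar gap = measured − calculated = 307 − 292.3 = 14.7 mOsm/kg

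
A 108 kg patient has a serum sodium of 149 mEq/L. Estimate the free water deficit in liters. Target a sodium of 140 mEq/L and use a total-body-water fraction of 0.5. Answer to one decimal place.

3.5 L

TBW = 0.5 · 108 = 54 L
Free water deficit = TBW · (Na/140 − 1)
= 54 · (149/140 − 1)
= 54 · 0.0643
= 3.47 L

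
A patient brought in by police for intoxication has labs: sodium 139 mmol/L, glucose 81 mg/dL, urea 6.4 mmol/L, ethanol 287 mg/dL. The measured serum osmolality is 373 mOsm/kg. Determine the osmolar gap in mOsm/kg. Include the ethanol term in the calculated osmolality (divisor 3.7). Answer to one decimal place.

Calculated osmolality = 2·Na + glucose/18 + urea + ethanol/3.7
= 2·139 + 81/18 + 6.4 + 287/3.7
= 278 + 4.50 + 6.40 + 77.57
= 366.47 mOsm/kg ≈ 366.5 mOsm/kg
Osmolar gap = measured − calculated = 373 − 366.5 = 6.5 mOsm/kg

6.5 mOsm/kg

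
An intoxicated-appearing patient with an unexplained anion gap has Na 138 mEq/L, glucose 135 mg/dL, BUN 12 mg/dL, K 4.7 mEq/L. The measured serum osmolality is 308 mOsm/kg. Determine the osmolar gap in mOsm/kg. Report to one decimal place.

Calculated osmolality = 2·Na + glucose/18 + BUN/2.8
= 2·138 + 135/18 + 12/2.8
= 276 + 7.50 + 4.29
= 287.79 mOsm/kg ≈ 287.8 mOsm/kg
Osmolar gap = measured − calculated = 308 − 287.8 = 20.2 mOsm/kg

20.2 mOsm/kg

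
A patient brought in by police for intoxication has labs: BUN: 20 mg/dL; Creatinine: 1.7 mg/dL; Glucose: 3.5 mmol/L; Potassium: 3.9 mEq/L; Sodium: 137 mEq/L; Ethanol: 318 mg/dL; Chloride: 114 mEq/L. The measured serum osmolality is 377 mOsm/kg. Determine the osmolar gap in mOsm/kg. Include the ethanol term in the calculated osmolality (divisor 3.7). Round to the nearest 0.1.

Calculated osmolality = 2·Na + glucose + BUN/2.8 + ethanol/3.7
= 2·137 + 3.5 + 20/2.8 + 318/3.7
= 274 + 3.50 + 7.14 + 85.95
= 370.59 mOsm/kg ≈ 370.6 mOsm/kg
Osmolar gap = measured − calculated = 377 − 370.6 = 6.4 mOsm/kg

6.4 mOsm/kg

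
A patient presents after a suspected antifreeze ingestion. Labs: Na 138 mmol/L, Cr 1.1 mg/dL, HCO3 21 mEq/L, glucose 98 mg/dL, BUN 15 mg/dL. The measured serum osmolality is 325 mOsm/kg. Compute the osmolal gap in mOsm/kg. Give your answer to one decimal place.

38.2 mOsm/kg

Calculated osmolality = 2·Na + glucose/18 + BUN/2.8
= 2·138 + 98/18 + 15/2.8
= 276 + 5.44 + 5.36
= 286.8 mOsm/kg ≈ 286.8 mOsm/kg
Osmolar gap = measured − calculated = 325 − 286.8 = 38.2 mOsm/kg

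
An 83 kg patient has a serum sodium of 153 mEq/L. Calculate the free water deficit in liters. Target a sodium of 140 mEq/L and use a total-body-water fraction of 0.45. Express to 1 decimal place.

3.5 L

TBW = 0.45 · 83 = 37.35 L
Free water deficit = TBW · (Na/140 − 1)
= 37.35 · (153/140 − 1)
= 37.35 · 0.0929
= 3.47 L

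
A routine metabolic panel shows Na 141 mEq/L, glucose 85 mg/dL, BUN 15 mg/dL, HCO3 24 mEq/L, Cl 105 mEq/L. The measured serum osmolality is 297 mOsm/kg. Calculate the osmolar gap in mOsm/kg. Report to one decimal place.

Calculated osmolality = 2·Na + glucose/18 + BUN/2.8
= 2·141 + 85/18 + 15/2.8
= 282 + 4.72 + 5.36
= 292.08 mOsm/kg ≈ 292.1 mOsm/kg
Osmolar gap = measured − calculated = 297 − 292.1 = 4.9 mOsm/kg

4.9 mOsm/kg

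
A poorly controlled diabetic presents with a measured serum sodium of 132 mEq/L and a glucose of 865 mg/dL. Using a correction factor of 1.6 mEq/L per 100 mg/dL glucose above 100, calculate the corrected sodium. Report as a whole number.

144 mEq/L

Corrected Na = measured Na + 1.6 · (glucose − 100)/100
= 132 + 1.6 · (865 − 100)/100
= 132 + 12.2
= 144.2 mEq/L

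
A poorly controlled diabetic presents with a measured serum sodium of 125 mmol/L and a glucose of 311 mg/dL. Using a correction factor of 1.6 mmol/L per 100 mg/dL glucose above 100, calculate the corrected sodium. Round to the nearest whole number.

Corrected Na = measured Na + 1.6 · (glucose − 100)/100
= 125 + 1.6 · (311 − 100)/100
= 125 + 3.4
= 128.4 mmol/L

128 mmol/L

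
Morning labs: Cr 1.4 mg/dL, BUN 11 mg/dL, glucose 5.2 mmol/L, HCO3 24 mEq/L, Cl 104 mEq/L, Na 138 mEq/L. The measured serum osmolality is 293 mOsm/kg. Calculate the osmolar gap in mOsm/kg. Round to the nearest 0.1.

7.9 mOsm/kg

Calculated osmolality = 2·Na + glucose + BUN/2.8
= 2·138 + 5.2 + 11/2.8
= 276 + 5.20 + 3.93
= 285.13 mOsm/kg ≈ 285.1 mOsm/kg
Osmolar gap = measured − calculated = 293 − 285.1 = 7.9 mOsm/kg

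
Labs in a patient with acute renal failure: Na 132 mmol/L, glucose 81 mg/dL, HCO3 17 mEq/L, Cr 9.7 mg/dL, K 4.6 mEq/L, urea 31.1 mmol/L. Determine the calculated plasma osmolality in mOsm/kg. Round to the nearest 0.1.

299.6 mOsm/kg

Calculated osmolality = 2·Na + glucose/18 + urea
= 2·132 + 81/18 + 31.1
= 264 + 4.50 + 31.10
= 299.6 mOsm/kg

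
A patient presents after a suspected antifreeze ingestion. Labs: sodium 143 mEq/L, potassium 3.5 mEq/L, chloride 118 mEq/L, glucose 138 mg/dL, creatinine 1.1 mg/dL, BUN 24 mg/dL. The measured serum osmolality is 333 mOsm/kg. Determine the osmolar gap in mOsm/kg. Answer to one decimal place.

30.8 mOsm/kg

Calculated osmolality = 2·Na + glucose/18 + BUN/2.8
= 2·143 + 138/18 + 24/2.8
= 286 + 7.67 + 8.57
= 302.24 mOsm/kg ≈ 302.2 mOsm/kg
Osmolar gap = measured − calculated = 333 − 302.2 = 30.8 mOsm/kg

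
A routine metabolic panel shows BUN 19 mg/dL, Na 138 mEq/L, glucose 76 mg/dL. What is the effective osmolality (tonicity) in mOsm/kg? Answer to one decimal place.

280.2 mOsm/kg

Effective osmolality excludes urea (freely permeant across cell membranes):
2·Na + glucose/18
= 2·138 + 76/18
= 276 + 4.22
= 280.22 mOsm/kg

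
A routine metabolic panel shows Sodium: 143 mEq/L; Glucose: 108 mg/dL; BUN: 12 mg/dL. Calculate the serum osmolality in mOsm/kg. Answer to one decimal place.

296.3 mOsm/kg

Calculated osmolality = 2·Na + glucose/18 + BUN/2.8
= 2·143 + 108/18 + 12/2.8
= 286 + 6 + 4.29
= 296.29 mOsm/kg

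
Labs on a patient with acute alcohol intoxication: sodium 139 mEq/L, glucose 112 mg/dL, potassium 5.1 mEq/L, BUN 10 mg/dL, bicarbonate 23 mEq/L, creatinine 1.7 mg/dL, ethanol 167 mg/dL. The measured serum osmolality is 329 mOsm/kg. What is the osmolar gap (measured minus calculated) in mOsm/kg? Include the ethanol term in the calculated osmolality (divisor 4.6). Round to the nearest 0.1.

Calculated osmolality = 2·Na + glucose/18 + BUN/2.8 + ethanol/4.6
= 2·139 + 112/18 + 10/2.8 + 167/4.6
= 278 + 6.22 + 3.57 + 36.30
= 324.09 mOsm/kg ≈ 324.1 mOsm/kg
Osmolar gap = measured − calculated = 329 − 324.1 = 4.9 mOsm/kg

4.9 mOsm/kg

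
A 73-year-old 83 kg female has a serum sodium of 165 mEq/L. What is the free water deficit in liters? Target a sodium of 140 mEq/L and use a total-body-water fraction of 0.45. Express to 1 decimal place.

6.7 L

TBW = 0.45 · 83 = 37.35 L
Free water deficit = TBW · (Na/140 − 1)
= 37.35 · (165/140 − 1)
= 37.35 · 0.1786
= 6.67 L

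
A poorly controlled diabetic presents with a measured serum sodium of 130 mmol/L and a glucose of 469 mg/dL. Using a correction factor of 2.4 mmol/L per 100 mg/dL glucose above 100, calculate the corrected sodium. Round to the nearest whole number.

139 mmol/L

Corrected Na = measured Na + 2.4 · (glucose − 100)/100
= 130 + 2.4 · (469 − 100)/100
= 130 + 8.9
= 138.9 mmol/L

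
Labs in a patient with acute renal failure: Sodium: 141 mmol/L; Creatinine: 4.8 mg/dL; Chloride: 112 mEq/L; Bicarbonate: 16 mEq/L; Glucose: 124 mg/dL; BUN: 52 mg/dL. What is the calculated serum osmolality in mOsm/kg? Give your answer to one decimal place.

307.5 mOsm/kg

Calculated osmolality = 2·Na + glucose/18 + BUN/2.8
= 2·141 + 124/18 + 52/2.8
= 282 + 6.89 + 18.57
= 307.46 mOsm/kg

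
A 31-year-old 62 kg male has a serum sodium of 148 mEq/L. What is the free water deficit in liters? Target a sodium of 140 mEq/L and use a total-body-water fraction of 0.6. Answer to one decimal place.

TBW = 0.6 · 62 = 37.2 L
Free water deficit = TBW · (Na/140 − 1)
= 37.2 · (148/140 − 1)
= 37.2 · 0.0571
= 2.12 L

2.1 L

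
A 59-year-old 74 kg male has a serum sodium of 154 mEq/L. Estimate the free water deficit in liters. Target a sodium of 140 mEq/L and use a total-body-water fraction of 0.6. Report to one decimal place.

TBW = 0.6 · 74 = 44.4 L
Free water deficit = TBW · (Na/140 − 1)
= 44.4 · (154/140 − 1)
= 44.4 · 0.1
= 4.44 L

4.4 L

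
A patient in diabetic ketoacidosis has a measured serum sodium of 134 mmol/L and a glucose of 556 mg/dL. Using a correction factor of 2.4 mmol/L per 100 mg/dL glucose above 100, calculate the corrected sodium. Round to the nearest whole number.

Corrected Na = measured Na + 2.4 · (glucose − 100)/100
= 134 + 2.4 · (556 − 100)/100
= 134 + 10.9
= 144.9 mmol/L

145 mmol/L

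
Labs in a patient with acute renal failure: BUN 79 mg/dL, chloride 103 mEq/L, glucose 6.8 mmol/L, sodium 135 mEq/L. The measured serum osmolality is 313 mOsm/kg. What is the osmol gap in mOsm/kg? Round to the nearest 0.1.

8.0 mOsm/kg

Calculated osmolality = 2·Na + glucose + BUN/2.8
= 2·135 + 6.8 + 79/2.8
= 270 + 6.80 + 28.21
= 305.01 mOsm/kg ≈ 305.0 mOsm/kg
Osmolar gap = measured − calculated = 313 − 305.0 = 8.0 mOsm/kg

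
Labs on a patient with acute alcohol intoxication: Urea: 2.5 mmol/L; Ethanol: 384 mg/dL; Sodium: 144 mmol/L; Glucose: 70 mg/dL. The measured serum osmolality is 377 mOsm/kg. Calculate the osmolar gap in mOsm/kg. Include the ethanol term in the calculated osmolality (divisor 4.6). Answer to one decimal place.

-0.9 mOsm/kg

Calculated osmolality = 2·Na + glucose/18 + urea + ethanol/4.6
= 2·144 + 70/18 + 2.5 + 384/4.6
= 288 + 3.89 + 2.50 + 83.48
= 377.87 mOsm/kg ≈ 377.9 mOsm/kg
Osmolar gap = measured − calculated = 377 − 377.9 = -0.9 mOsm/kg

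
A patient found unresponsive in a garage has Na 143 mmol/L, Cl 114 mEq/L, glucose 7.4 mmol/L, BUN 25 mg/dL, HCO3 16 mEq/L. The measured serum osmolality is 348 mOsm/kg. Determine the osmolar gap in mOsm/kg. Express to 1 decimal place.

45.7 mOsm/kg

Calculated osmolality = 2·Na + glucose + BUN/2.8
= 2·143 + 7.4 + 25/2.8
= 286 + 7.40 + 8.93
= 302.33 mOsm/kg ≈ 302.3 mOsm/kg
Osmolar gap = measured − calculated = 348 − 302.3 = 45.7 mOsm/kg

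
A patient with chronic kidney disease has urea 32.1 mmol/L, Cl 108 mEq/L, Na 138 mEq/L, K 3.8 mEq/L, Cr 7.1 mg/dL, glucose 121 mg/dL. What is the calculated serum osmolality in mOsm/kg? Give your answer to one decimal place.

314.8 mOsm/kg

Calculated osmolality = 2·Na + glucose/18 + urea
= 2·138 + 121/18 + 32.1
= 276 + 6.72 + 32.10
= 314.82 mOsm/kg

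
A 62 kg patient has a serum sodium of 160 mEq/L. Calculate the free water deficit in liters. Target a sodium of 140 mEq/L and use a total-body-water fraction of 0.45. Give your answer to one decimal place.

TBW = 0.45 · 62 = 27.9 L
Free water deficit = TBW · (Na/140 − 1)
= 27.9 · (160/140 − 1)
= 27.9 · 0.1429
= 3.99 L

4.0 L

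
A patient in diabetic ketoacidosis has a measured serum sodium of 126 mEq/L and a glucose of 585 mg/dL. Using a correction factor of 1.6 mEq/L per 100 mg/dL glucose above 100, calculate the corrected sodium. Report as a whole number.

Corrected Na = measured Na + 1.6 · (glucose − 100)/100
= 126 + 1.6 · (585 − 100)/100
= 126 + 7.8
= 133.8 mEq/L

134 mEq/L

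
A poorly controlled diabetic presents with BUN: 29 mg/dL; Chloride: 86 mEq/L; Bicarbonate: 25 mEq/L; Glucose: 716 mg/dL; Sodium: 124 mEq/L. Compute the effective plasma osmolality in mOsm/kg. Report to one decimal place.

287.8 mOsm/kg

Effective osmolality excludes urea (freely permeant across cell membranes):
2·Na + glucose/18
= 2·124 + 716/18
= 248 + 39.78
= 287.78 mOsm/kg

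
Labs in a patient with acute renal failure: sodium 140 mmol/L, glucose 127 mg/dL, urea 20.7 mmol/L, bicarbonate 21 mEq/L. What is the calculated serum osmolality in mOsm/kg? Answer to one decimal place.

307.8 mOsm/kg

Calculated osmolality = 2·Na + glucose/18 + urea
= 2·140 + 127/18 + 20.7
= 280 + 7.06 + 20.70
= 307.76 mOsm/kg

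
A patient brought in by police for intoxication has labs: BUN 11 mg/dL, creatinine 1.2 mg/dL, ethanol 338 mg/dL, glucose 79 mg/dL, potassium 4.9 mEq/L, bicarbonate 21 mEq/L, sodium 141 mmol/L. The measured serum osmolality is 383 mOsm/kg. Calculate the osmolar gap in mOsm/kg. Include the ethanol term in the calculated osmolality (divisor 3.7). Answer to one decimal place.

1.3 mOsm/kg

Calculated osmolality = 2·Na + glucose/18 + BUN/2.8 + ethanol/3.7
= 2·141 + 79/18 + 11/2.8 + 338/3.7
= 282 + 4.39 + 3.93 + 91.35
= 381.67 mOsm/kg ≈ 381.7 mOsm/kg
Osmolar gap = measured − calculated = 383 − 381.7 = 1.3 mOsm/kg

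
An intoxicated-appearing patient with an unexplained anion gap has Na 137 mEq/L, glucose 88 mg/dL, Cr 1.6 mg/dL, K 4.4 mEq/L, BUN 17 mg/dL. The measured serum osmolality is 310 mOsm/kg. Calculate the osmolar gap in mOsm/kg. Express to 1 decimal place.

Calculated osmolality = 2·Na + glucose/18 + BUN/2.8
= 2·137 + 88/18 + 17/2.8
= 274 + 4.89 + 6.07
= 284.96 mOsm/kg ≈ 285.0 mOsm/kg
Osmolar gap = measured − calculated = 310 − 285.0 = 25.0 mOsm/kg

25.0 mOsm/kg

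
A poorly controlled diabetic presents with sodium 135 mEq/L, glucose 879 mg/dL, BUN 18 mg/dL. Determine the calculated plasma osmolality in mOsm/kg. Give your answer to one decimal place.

325.3 mOsm/kg

Calculated osmolality = 2·Na + glucose/18 + BUN/2.8
= 2·135 + 879/18 + 18/2.8
= 270 + 48.83 + 6.43
= 325.26 mOsm/kg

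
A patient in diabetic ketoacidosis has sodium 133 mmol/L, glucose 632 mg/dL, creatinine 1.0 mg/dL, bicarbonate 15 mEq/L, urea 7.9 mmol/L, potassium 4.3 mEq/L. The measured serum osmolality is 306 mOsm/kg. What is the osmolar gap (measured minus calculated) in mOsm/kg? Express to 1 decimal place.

-3.0 mOsm/kg

Calculated osmolality = 2·Na + glucose/18 + urea
= 2·133 + 632/18 + 7.9
= 266 + 35.11 + 7.90
= 309.01 mOsm/kg ≈ 309.0 mOsm/kg
Osmolar gap = measured − calculated = 306 − 309.0 = -3.0 mOsm/kg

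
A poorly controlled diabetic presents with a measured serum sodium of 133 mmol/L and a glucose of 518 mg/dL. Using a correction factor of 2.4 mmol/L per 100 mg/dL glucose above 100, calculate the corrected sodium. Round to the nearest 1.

Corrected Na = measured Na + 2.4 · (glucose − 100)/100
= 133 + 2.4 · (518 − 100)/100
= 133 + 10
= 143 mmol/L

143 mmol/L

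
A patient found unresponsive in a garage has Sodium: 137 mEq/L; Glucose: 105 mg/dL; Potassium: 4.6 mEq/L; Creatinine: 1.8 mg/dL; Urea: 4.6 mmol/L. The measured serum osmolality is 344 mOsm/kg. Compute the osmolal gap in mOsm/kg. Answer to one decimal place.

Calculated osmolality = 2·Na + glucose/18 + urea
= 2·137 + 105/18 + 4.6
= 274 + 5.83 + 4.60
= 284.43 mOsm/kg ≈ 284.4 mOsm/kg
Osmolar gap = measured − calculated = 344 − 284.4 = 59.6 mOsm/kg

59.6 mOsm/kg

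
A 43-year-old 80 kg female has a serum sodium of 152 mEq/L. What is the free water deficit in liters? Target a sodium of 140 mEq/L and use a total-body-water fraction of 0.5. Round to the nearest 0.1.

TBW = 0.5 · 80 = 40 L
Free water deficit = TBW · (Na/140 − 1)
= 40 · (152/140 − 1)
= 40 · 0.0857
= 3.43 L

3.4 L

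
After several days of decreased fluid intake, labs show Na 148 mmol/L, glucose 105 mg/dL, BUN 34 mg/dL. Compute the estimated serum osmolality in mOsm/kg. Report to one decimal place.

Calculated osmolality = 2·Na + glucose/18 + BUN/2.8
= 2·148 + 105/18 + 34/2.8
= 296 + 5.83 + 12.14
= 313.97 mOsm/kg

314.0 mOsm/kg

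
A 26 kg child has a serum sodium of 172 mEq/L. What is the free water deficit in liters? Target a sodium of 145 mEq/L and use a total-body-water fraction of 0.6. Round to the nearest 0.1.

TBW = 0.6 · 26 = 15.6 L
Free water deficit = TBW · (Na/145 − 1)
= 15.6 · (172/145 − 1)
= 15.6 · 0.1862
= 2.9 L

2.9 L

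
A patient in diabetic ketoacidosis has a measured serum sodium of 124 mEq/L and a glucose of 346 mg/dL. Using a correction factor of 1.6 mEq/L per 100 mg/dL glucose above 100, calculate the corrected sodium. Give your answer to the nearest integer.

Corrected Na = measured Na + 1.6 · (glucose − 100)/100
= 124 + 1.6 · (346 − 100)/100
= 124 + 3.9
= 127.9 mEq/L

128 mEq/L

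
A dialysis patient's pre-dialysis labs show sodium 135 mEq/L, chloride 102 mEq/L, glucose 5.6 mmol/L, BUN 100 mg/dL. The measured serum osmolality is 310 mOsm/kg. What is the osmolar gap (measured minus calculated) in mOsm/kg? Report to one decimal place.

-1.3 mOsm/kg

Calculated osmolality = 2·Na + glucose + BUN/2.8
= 2·135 + 5.6 + 100/2.8
= 270 + 5.60 + 35.71
= 311.31 mOsm/kg ≈ 311.3 mOsm/kg
Osmolar gap = measured − calculated = 310 − 311.3 = -1.3 mOsm/kg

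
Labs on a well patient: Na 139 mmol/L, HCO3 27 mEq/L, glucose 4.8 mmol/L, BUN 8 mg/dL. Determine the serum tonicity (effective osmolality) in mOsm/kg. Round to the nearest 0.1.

282.8 mOsm/kg

Effective osmolality excludes urea (freely permeant across cell membranes):
2·Na + glucose
= 2·139 + 4.8
= 278 + 4.8
= 282.8 mOsm/kg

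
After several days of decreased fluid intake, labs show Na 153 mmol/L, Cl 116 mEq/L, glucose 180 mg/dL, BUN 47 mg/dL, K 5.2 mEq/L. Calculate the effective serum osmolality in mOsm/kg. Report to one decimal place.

Effective osmolality excludes urea (freely permeant across cell membranes):
2·Na + glucose/18
= 2·153 + 180/18
= 306 + 10
= 316 mOsm/kg

316.0 mOsm/kg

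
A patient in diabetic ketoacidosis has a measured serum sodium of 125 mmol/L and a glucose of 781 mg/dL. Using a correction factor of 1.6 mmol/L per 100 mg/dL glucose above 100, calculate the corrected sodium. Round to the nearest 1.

136 mmol/L

Corrected Na = measured Na + 1.6 · (glucose − 100)/100
= 125 + 1.6 · (781 − 100)/100
= 125 + 10.9
= 135.9 mmol/L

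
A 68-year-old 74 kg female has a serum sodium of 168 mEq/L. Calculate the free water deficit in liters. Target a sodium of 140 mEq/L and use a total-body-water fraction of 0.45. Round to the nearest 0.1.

TBW = 0.45 · 74 = 33.3 L
Free water deficit = TBW · (Na/140 − 1)
= 33.3 · (168/140 − 1)
= 33.3 · 0.2
= 6.66 L

6.7 L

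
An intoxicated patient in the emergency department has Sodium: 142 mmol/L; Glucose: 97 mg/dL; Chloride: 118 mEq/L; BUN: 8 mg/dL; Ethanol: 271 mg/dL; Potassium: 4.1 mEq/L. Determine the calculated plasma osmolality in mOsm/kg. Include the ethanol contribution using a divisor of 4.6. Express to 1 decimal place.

Calculated osmolality = 2·Na + glucose/18 + BUN/2.8 + ethanol/4.6
= 2·142 + 97/18 + 8/2.8 + 271/4.6
= 284 + 5.39 + 2.86 + 58.91
= 351.16 mOsm/kg

351.2 mOsm/kg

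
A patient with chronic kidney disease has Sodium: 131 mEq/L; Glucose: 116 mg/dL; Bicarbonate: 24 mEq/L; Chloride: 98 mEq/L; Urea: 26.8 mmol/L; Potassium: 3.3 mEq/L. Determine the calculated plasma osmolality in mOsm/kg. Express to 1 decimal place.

Calculated osmolality = 2·Na + glucose/18 + urea
= 2·131 + 116/18 + 26.8
= 262 + 6.44 + 26.80
= 295.24 mOsm/kg

295.2 mOsm/kg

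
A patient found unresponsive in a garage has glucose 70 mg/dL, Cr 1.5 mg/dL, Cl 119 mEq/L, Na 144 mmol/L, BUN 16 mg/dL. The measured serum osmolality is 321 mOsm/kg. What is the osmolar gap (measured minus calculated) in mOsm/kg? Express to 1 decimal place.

Calculated osmolality = 2·Na + glucose/18 + BUN/2.8
= 2·144 + 70/18 + 16/2.8
= 288 + 3.89 + 5.71
= 297.6 mOsm/kg ≈ 297.6 mOsm/kg
Osmolar gap = measured − calculated = 321 − 297.6 = 23.4 mOsm/kg

23.4 mOsm/kg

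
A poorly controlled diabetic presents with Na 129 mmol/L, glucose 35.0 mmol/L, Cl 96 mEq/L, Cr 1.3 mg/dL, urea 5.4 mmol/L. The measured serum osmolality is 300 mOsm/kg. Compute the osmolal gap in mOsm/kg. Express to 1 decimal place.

1.6 mOsm/kg

Calculated osmolality = 2·Na + glucose + urea
= 2·129 + 35 + 5.4
= 258 + 35 + 5.40
= 298.4 mOsm/kg ≈ 298.4 mOsm/kg
Osmolar gap = measured − calculated = 300 − 298.4 = 1.6 mOsm/kg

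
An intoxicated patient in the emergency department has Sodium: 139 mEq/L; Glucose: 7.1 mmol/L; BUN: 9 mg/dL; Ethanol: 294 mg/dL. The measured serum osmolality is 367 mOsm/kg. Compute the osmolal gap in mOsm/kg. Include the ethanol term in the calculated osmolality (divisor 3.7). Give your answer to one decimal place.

Calculated osmolality = 2·Na + glucose + BUN/2.8 + ethanol/3.7
= 2·139 + 7.1 + 9/2.8 + 294/3.7
= 278 + 7.10 + 3.21 + 79.46
= 367.77 mOsm/kg ≈ 367.8 mOsm/kg
Osmolar gap = measured − calculated = 367 − 367.8 = -0.8 mOsm/kg

-0.8 mOsm/kg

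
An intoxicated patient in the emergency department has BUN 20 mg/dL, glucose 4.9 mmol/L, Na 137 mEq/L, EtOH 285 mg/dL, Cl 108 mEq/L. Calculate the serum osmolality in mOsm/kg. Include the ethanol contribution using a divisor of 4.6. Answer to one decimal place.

Calculated osmolality = 2·Na + glucose + BUN/2.8 + ethanol/4.6
= 2·137 + 4.9 + 20/2.8 + 285/4.6
= 274 + 4.90 + 7.14 + 61.96
= 348 mOsm/kg

348.0 mOsm/kg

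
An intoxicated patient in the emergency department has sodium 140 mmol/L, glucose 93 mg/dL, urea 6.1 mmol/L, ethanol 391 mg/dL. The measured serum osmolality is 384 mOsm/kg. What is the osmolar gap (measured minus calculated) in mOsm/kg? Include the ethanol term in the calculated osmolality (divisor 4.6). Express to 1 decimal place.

7.7 mOsm/kg

Calculated osmolality = 2·Na + glucose/18 + urea + ethanol/4.6
= 2·140 + 93/18 + 6.1 + 391/4.6
= 280 + 5.17 + 6.10 + 85
= 376.27 mOsm/kg ≈ 376.3 mOsm/kg
Osmolar gap = measured − calculated = 384 − 376.3 = 7.7 mOsm/kg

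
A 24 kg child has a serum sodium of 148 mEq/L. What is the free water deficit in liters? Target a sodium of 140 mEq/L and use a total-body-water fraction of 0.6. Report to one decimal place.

TBW = 0.6 · 24 = 14.4 L
Free water deficit = TBW · (Na/140 − 1)
= 14.4 · (148/140 − 1)
= 14.4 · 0.0571
= 0.82 L

0.8 L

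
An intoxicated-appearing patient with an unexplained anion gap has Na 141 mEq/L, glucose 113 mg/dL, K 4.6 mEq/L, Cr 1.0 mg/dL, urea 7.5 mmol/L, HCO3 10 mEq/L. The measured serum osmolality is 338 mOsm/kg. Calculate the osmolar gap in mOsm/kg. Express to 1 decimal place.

42.2 mOsm/kg

Calculated osmolality = 2·Na + glucose/18 + urea
= 2·141 + 113/18 + 7.5
= 282 + 6.28 + 7.50
= 295.78 mOsm/kg ≈ 295.8 mOsm/kg
Osmolar gap = measured − calculated = 338 − 295.8 = 42.2 mOsm/kg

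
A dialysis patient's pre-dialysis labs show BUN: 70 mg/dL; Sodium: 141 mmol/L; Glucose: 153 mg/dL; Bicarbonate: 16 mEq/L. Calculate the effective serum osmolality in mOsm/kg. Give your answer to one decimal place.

Effective osmolality excludes urea (freely permeant across cell membranes):
2·Na + glucose/18
= 2·141 + 153/18
= 282 + 8.5
= 290.5 mOsm/kg

290.5 mOsm/kg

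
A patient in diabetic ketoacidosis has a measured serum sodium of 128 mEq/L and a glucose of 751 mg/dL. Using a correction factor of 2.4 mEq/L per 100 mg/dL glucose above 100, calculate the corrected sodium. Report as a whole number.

Corrected Na = measured Na + 2.4 · (glucose − 100)/100
= 128 + 2.4 · (751 − 100)/100
= 128 + 15.6
= 143.6 mEq/L

144 mEq/L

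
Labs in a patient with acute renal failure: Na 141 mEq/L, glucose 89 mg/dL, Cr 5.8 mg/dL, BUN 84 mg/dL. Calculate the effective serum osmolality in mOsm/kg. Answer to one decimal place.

286.9 mOsm/kg

Effective osmolality excludes urea (freely permeant across cell membranes):
2·Na + glucose/18
= 2·141 + 89/18
= 282 + 4.94
= 286.94 mOsm/kg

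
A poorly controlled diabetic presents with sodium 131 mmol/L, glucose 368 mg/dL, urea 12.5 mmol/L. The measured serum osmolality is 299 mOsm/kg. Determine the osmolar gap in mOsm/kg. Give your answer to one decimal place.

Calculated osmolality = 2·Na + glucose/18 + urea
= 2·131 + 368/18 + 12.5
= 262 + 20.44 + 12.50
= 294.94 mOsm/kg ≈ 294.9 mOsm/kg
Osmolar gap = measured − calculated = 299 − 294.9 = 4.1 mOsm/kg

4.1 mOsm/kg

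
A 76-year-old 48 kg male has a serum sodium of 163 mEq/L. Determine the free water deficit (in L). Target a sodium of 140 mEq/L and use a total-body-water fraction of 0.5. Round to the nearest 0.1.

TBW = 0.5 · 48 = 24 L
Free water deficit = TBW · (Na/140 − 1)
= 24 · (163/140 − 1)
= 24 · 0.1643
= 3.94 L

3.9 L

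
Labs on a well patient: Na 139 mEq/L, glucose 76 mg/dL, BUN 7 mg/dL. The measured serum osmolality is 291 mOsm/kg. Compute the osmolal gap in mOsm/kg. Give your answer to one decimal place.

6.3 mOsm/kg

Calculated osmolality = 2·Na + glucose/18 + BUN/2.8
= 2·139 + 76/18 + 7/2.8
= 278 + 4.22 + 2.50
= 284.72 mOsm/kg ≈ 284.7 mOsm/kg
Osmolar gap = measured − calculated = 291 − 284.7 = 6.3 mOsm/kg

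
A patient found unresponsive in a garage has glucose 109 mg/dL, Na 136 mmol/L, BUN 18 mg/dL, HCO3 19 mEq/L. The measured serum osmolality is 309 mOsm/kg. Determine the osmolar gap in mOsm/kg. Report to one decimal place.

Calculated osmolality = 2·Na + glucose/18 + BUN/2.8
= 2·136 + 109/18 + 18/2.8
= 272 + 6.06 + 6.43
= 284.49 mOsm/kg ≈ 284.5 mOsm/kg
Osmolar gap = measured − calculated = 309 − 284.5 = 24.5 mOsm/kg

24.5 mOsm/kg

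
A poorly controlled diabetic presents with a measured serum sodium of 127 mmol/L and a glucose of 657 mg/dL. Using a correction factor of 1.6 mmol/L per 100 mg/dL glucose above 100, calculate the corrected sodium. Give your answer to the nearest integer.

136 mmol/L

Corrected Na = measured Na + 1.6 · (glucose − 100)/100
= 127 + 1.6 · (657 − 100)/100
= 127 + 8.9
= 135.9 mmol/L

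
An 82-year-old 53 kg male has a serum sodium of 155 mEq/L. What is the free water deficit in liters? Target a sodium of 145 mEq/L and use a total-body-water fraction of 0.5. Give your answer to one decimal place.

TBW = 0.5 · 53 = 26.5 L
Free water deficit = TBW · (Na/145 − 1)
= 26.5 · (155/145 − 1)
= 26.5 · 0.069
= 1.83 L

1.8 L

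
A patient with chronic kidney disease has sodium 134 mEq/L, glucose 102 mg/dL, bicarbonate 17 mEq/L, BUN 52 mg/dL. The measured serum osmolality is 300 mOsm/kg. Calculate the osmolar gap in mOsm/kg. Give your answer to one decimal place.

Calculated osmolality = 2·Na + glucose/18 + BUN/2.8
= 2·134 + 102/18 + 52/2.8
= 268 + 5.67 + 18.57
= 292.24 mOsm/kg ≈ 292.2 mOsm/kg
Osmolar gap = measured − calculated = 300 − 292.2 = 7.8 mOsm/kg

7.8 mOsm/kg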